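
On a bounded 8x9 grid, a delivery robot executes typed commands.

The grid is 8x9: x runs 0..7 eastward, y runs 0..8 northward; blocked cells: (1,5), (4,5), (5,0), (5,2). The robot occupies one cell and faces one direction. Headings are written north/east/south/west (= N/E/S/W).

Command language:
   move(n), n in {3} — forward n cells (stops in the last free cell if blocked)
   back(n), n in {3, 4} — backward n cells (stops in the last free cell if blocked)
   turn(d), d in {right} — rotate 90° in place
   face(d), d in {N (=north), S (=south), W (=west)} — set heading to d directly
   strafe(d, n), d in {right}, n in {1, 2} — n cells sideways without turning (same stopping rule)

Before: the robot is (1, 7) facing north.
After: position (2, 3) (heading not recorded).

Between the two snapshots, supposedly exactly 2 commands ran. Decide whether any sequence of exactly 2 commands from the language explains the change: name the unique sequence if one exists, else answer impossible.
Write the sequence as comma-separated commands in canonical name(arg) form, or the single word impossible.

strafe(right, 1), back(4)

key: running back(4) before strafe(right, 1) would end elsewhere — order is forced
begin: (1, 7) facing north
step 1 (strafe(right, 1)): (2, 7) facing north
step 2 (back(4)): (2, 3) facing north
no rival 2-sequence matches.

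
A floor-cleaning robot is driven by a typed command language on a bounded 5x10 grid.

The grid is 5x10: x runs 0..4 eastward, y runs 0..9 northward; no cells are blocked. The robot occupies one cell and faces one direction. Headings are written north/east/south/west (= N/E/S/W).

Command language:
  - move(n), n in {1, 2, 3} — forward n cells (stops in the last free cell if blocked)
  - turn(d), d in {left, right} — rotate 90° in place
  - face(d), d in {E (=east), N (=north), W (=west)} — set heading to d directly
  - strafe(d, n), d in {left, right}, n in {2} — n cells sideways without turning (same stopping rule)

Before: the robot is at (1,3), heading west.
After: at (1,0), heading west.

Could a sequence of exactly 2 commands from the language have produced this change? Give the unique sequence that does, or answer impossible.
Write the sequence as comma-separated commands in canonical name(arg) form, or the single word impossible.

strafe(left, 2), strafe(left, 2)

key: still facing W at the end — nothing in the sequence rotates
initial: at (1,3), heading west
[1] after strafe(left, 2): at (1,1), heading west
[2] after strafe(left, 2): at (1,0), heading west
no other 2-command option fits: unique.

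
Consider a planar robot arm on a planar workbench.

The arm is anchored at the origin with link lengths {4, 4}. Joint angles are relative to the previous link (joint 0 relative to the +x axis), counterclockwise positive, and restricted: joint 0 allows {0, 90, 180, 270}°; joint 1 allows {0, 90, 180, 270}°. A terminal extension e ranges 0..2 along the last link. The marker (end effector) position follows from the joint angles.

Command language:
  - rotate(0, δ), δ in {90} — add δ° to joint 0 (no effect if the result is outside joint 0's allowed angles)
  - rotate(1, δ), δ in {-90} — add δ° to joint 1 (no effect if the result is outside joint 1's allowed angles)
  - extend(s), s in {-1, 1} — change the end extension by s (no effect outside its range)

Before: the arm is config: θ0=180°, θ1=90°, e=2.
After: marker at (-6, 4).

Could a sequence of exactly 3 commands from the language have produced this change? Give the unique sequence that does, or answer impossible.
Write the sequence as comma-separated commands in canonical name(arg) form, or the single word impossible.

begin: config: θ0=180°, θ1=90°, e=2
1. rotate(0, 90) → config: θ0=270°, θ1=90°, e=2
2. rotate(0, 90) → config: θ0=0°, θ1=90°, e=2
3. rotate(0, 90) → config: θ0=90°, θ1=90°, e=2
no rival 3-sequence matches.

rotate(0, 90), rotate(0, 90), rotate(0, 90)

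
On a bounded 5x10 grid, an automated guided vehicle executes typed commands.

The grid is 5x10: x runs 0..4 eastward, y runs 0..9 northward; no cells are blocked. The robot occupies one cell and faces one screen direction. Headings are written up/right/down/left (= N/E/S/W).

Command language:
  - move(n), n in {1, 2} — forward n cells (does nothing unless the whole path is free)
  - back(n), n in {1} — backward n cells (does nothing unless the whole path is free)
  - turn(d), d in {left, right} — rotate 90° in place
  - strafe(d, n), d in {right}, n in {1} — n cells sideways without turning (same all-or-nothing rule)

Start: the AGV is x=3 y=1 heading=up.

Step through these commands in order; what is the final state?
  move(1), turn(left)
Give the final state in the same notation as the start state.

t0: x=3 y=1 heading=up
1. move(1) → x=3 y=2 heading=up
2. turn(left) → x=3 y=2 heading=left

x=3 y=2 heading=left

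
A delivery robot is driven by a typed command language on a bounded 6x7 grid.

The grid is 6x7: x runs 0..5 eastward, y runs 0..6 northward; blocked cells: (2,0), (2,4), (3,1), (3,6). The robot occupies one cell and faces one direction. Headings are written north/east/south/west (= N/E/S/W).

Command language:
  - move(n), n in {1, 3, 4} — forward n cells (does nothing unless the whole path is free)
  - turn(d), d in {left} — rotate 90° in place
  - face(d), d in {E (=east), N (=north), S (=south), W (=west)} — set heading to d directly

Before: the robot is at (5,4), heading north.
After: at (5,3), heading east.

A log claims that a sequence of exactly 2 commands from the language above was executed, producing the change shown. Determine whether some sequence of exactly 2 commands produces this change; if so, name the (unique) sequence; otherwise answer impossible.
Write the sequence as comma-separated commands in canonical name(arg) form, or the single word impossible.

impossible

checked all 2-command options: none fits.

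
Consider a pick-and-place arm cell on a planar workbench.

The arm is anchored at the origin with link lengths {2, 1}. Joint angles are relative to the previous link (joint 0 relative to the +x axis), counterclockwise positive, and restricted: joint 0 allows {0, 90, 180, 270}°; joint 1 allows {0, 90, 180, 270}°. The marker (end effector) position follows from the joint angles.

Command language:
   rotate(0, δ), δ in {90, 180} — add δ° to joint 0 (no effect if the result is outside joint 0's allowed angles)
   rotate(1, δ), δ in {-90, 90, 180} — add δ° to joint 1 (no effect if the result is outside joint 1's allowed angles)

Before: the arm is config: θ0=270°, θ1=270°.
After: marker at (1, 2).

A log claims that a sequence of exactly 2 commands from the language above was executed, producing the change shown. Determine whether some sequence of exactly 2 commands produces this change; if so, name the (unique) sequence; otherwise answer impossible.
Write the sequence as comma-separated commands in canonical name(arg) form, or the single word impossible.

t0: config: θ0=270°, θ1=270°
[1] after rotate(0, 90): config: θ0=0°, θ1=270°
[2] after rotate(0, 90): config: θ0=90°, θ1=270°
no other 2-command option fits: unique.

rotate(0, 90), rotate(0, 90)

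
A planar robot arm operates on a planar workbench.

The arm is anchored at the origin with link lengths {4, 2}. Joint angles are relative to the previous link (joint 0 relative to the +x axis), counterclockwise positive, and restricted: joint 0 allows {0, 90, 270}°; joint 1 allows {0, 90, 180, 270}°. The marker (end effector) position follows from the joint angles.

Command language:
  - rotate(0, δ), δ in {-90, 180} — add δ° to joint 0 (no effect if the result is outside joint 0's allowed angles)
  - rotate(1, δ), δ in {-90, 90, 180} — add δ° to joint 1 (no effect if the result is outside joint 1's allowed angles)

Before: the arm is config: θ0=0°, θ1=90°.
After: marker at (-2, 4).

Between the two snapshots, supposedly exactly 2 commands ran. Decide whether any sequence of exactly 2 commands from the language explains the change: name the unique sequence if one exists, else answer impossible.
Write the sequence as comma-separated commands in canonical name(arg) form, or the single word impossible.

rotate(0, -90), rotate(0, 180)

key: order matters: swapping rotate(0, -90) and rotate(0, 180) lands elsewhere
begin: config: θ0=0°, θ1=90°
step 1 (rotate(0, -90)): config: θ0=270°, θ1=90°
step 2 (rotate(0, 180)): config: θ0=90°, θ1=90°
all 25 alternatives checked — unique.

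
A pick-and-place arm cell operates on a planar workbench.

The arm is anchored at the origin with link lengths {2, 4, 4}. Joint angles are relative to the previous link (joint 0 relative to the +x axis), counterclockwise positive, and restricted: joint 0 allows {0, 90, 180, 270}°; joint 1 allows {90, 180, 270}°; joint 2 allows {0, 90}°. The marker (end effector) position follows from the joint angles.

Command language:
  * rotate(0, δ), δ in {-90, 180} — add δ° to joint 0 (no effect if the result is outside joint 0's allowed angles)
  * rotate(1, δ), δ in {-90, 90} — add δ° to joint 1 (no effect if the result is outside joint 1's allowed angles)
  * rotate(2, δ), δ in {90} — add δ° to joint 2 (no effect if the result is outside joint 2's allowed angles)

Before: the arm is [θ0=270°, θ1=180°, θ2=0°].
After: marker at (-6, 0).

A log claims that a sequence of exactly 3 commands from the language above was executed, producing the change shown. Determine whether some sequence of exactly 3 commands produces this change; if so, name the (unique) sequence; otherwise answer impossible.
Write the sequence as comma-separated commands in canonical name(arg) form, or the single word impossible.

t0: [θ0=270°, θ1=180°, θ2=0°]
step 1 (rotate(0, -90)): [θ0=180°, θ1=180°, θ2=0°]
step 2 (rotate(0, -90)): [θ0=90°, θ1=180°, θ2=0°]
step 3 (rotate(0, -90)): [θ0=0°, θ1=180°, θ2=0°]
all 125 alternatives checked — unique.

rotate(0, -90), rotate(0, -90), rotate(0, -90)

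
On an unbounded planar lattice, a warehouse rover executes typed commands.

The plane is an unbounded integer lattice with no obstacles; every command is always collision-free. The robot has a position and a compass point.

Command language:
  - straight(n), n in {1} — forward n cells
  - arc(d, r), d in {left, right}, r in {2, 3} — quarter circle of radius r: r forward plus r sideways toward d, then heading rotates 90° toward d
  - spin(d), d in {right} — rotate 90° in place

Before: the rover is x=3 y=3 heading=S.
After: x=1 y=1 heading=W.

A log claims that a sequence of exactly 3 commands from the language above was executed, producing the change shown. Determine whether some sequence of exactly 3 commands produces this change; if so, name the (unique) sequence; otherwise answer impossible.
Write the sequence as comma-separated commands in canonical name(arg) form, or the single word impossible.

key: cell and facing (now W) both changed — the 3 commands mix motion and turning
initial: x=3 y=3 heading=S
[1] after spin(right): x=3 y=3 heading=W
[2] after arc(left, 2): x=1 y=1 heading=S
[3] after spin(right): x=1 y=1 heading=W
all 216 alternatives checked — unique.

spin(right), arc(left, 2), spin(right)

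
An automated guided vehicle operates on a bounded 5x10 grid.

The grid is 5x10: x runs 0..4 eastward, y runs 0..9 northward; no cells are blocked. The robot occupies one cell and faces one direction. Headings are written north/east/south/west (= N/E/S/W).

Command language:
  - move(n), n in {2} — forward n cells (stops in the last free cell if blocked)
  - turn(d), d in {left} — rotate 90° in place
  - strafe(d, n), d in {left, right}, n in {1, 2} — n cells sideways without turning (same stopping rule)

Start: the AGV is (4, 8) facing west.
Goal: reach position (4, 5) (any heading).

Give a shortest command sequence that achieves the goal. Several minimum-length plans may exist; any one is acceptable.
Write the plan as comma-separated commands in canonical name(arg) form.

strafe(left, 1), strafe(left, 2)

initial: (4, 8) facing west
step 1 (strafe(left, 1)): (4, 7) facing west
step 2 (strafe(left, 2)): (4, 5) facing west
nothing shorter than 2 reaches the goal.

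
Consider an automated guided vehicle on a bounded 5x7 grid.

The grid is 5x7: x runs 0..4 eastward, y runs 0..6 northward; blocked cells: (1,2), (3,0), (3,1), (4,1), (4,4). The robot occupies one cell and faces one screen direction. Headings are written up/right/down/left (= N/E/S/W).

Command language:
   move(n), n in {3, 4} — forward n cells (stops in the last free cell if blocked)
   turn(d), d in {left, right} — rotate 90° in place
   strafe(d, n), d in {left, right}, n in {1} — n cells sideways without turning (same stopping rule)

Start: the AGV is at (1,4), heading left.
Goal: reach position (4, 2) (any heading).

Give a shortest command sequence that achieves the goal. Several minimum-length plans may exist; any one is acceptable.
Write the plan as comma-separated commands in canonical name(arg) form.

strafe(left, 1), turn(left), turn(left), move(4), strafe(right, 1)

initial: at (1,4), heading left
1. strafe(left, 1) → at (1,3), heading left
2. turn(left) → at (1,3), heading down
3. turn(left) → at (1,3), heading right
4. move(4) → at (4,3), heading right
5. strafe(right, 1) → at (4,2), heading right
shorter routes all fall short; 5 is best.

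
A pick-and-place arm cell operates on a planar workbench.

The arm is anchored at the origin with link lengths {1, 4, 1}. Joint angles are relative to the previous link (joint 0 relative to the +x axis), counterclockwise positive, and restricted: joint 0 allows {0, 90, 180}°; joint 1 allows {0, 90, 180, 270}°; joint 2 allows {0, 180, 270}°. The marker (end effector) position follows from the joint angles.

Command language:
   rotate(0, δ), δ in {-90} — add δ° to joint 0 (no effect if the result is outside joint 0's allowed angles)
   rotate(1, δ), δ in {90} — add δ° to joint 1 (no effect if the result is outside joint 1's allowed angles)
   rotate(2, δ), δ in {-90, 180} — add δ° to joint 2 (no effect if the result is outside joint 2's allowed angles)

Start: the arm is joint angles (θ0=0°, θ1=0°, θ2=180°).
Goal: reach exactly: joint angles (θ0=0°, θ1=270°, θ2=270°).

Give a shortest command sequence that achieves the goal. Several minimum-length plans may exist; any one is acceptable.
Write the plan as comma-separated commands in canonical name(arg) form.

rotate(2, 180), rotate(2, -90), rotate(1, 90), rotate(1, 90), rotate(1, 90)

start: joint angles (θ0=0°, θ1=0°, θ2=180°)
1. rotate(2, 180) → joint angles (θ0=0°, θ1=0°, θ2=0°)
2. rotate(2, -90) → joint angles (θ0=0°, θ1=0°, θ2=270°)
3. rotate(1, 90) → joint angles (θ0=0°, θ1=90°, θ2=270°)
4. rotate(1, 90) → joint angles (θ0=0°, θ1=180°, θ2=270°)
5. rotate(1, 90) → joint angles (θ0=0°, θ1=270°, θ2=270°)
no 4-step plan works, so 5 is optimal.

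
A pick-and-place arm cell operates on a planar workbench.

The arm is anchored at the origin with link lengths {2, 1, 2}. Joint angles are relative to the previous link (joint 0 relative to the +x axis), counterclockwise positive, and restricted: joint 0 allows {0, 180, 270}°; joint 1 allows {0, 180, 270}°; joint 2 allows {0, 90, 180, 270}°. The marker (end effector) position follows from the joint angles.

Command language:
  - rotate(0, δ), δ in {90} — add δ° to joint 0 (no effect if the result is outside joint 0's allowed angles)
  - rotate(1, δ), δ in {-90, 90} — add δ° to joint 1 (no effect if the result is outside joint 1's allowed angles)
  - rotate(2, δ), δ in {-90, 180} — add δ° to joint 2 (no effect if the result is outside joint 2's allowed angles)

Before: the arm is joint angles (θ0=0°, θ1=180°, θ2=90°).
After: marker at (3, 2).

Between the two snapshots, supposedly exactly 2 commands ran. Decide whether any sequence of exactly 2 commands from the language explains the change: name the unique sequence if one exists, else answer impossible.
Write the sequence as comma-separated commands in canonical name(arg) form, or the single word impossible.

rotate(1, 90), rotate(1, 90)

start: joint angles (θ0=0°, θ1=180°, θ2=90°)
t=1 rotate(1, 90) ⇒ joint angles (θ0=0°, θ1=270°, θ2=90°)
t=2 rotate(1, 90) ⇒ joint angles (θ0=0°, θ1=0°, θ2=90°)
no rival 2-sequence matches.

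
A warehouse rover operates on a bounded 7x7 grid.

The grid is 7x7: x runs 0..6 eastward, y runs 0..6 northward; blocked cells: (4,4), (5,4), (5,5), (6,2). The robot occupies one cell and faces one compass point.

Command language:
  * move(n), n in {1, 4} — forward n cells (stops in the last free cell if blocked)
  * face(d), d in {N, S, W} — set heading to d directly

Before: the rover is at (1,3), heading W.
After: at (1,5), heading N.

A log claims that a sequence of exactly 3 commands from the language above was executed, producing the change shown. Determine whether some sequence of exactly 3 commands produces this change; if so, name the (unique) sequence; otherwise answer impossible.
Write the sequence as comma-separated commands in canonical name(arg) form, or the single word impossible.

key: order matters: swapping face(N) and move(1) lands elsewhere
from: at (1,3), heading W
1. face(N) → at (1,3), heading N
2. move(1) → at (1,4), heading N
3. move(1) → at (1,5), heading N
no rival 3-sequence matches.

face(N), move(1), move(1)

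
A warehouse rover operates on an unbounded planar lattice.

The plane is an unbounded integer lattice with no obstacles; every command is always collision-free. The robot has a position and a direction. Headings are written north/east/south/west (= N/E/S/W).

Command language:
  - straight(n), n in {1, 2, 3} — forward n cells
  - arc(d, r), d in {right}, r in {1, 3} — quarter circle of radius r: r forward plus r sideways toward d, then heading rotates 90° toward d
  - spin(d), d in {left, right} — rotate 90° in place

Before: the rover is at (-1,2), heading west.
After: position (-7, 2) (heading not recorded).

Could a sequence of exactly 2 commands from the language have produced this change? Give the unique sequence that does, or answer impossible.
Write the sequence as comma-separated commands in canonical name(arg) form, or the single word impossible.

straight(3), straight(3)

initial: at (-1,2), heading west
[1] after straight(3): at (-4,2), heading west
[2] after straight(3): at (-7,2), heading west
uniquely the one of 49 2-step routes that fits.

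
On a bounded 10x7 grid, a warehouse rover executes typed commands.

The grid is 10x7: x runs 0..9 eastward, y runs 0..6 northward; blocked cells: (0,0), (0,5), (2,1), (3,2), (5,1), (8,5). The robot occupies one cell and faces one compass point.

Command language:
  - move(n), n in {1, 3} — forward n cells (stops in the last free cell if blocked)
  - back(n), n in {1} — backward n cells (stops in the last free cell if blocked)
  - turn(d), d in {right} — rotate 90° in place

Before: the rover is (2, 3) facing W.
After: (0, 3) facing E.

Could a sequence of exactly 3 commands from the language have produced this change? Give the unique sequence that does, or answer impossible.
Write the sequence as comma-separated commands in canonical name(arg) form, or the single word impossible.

key: position moved to (0,3) AND the heading swung to E — translation plus rotation needed
initial: (2, 3) facing W
1. move(3) → (0, 3) facing W
2. turn(right) → (0, 3) facing N
3. turn(right) → (0, 3) facing E
uniquely the one of 64 3-step routes that fits.

move(3), turn(right), turn(right)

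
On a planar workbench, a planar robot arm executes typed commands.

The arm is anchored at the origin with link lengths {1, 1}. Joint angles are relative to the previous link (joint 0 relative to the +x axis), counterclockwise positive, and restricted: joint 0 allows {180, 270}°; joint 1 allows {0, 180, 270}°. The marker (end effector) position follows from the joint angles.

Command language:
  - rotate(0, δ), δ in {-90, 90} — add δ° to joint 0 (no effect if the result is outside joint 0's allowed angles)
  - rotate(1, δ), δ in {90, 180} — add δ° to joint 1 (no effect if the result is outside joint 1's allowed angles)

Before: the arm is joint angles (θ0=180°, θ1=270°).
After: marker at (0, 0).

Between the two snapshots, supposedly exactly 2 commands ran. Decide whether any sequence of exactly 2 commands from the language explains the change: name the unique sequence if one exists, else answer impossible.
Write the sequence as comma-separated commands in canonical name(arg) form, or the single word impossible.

rotate(1, 90), rotate(1, 180)

key: order matters: swapping rotate(1, 90) and rotate(1, 180) lands elsewhere
start: joint angles (θ0=180°, θ1=270°)
1. rotate(1, 90) → joint angles (θ0=180°, θ1=0°)
2. rotate(1, 180) → joint angles (θ0=180°, θ1=180°)
no other 2-command option fits: unique.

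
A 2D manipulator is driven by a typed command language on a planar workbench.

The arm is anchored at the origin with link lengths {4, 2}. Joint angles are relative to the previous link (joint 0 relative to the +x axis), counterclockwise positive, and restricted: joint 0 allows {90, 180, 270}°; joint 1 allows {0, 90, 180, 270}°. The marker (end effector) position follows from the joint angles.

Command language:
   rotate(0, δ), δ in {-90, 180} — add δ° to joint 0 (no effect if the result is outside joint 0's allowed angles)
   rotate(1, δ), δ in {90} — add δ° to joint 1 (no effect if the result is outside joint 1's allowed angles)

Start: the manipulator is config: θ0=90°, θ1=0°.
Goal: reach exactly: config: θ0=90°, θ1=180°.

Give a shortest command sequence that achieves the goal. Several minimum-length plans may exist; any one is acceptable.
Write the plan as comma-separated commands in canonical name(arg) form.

rotate(1, 90), rotate(1, 90)

t0: config: θ0=90°, θ1=0°
step 1 (rotate(1, 90)): config: θ0=90°, θ1=90°
step 2 (rotate(1, 90)): config: θ0=90°, θ1=180°
shorter routes all fall short; 2 is best.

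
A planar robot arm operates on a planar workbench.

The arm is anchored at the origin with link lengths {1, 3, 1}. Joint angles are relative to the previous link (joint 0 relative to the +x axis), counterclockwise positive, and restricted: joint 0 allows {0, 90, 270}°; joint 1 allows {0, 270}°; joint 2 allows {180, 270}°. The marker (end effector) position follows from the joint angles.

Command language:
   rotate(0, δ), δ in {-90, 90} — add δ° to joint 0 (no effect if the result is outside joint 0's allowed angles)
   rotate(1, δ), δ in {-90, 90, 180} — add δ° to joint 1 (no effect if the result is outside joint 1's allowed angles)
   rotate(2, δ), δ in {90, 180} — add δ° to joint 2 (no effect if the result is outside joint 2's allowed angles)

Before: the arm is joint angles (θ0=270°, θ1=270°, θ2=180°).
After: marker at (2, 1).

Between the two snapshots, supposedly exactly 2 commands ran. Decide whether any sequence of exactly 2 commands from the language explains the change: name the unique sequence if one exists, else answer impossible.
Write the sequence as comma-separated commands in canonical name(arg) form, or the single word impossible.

rotate(0, 90), rotate(0, 90)

start: joint angles (θ0=270°, θ1=270°, θ2=180°)
1. rotate(0, 90) → joint angles (θ0=0°, θ1=270°, θ2=180°)
2. rotate(0, 90) → joint angles (θ0=90°, θ1=270°, θ2=180°)
no rival 2-sequence matches.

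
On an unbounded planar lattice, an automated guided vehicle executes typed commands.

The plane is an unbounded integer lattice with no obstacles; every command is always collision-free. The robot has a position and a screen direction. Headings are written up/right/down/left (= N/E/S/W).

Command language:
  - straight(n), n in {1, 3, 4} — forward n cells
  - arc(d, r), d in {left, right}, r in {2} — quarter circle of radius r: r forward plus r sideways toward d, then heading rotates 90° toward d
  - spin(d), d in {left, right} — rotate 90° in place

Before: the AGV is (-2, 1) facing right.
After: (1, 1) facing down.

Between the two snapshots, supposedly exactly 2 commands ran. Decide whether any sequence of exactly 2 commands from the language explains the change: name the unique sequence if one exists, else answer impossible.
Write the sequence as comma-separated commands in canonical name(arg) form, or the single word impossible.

straight(3), spin(right)

key: running spin(right) before straight(3) would end elsewhere — order is forced
begin: (-2, 1) facing right
1. straight(3) → (1, 1) facing right
2. spin(right) → (1, 1) facing down
all 49 alternatives checked — unique.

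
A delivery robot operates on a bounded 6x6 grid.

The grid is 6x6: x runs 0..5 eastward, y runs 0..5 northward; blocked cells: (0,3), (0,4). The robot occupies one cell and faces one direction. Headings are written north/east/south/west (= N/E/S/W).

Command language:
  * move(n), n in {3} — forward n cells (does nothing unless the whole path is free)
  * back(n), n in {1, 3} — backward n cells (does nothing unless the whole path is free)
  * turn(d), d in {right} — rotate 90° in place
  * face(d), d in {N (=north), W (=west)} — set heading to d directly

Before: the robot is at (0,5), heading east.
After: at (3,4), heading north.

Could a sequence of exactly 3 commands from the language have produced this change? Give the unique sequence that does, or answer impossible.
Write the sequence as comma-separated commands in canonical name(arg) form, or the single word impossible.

key: cell and facing (now N) both changed — the 3 commands mix motion and turning
from: at (0,5), heading east
step 1 (move(3)): at (3,5), heading east
step 2 (face(N)): at (3,5), heading north
step 3 (back(1)): at (3,4), heading north
all 216 alternatives checked — unique.

move(3), face(N), back(1)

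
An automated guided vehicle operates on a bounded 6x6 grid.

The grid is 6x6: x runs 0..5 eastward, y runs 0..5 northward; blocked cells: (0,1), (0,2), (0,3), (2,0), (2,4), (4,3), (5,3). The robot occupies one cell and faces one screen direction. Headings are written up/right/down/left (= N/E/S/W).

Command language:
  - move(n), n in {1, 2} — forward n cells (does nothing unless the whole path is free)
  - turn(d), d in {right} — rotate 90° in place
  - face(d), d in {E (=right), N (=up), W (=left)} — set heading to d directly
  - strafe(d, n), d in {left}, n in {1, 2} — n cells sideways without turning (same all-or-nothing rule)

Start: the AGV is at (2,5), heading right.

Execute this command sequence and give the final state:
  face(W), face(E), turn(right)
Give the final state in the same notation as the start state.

at (2,5), heading down

t0: at (2,5), heading right
1. face(W) → at (2,5), heading left
2. face(E) → at (2,5), heading right
3. turn(right) → at (2,5), heading down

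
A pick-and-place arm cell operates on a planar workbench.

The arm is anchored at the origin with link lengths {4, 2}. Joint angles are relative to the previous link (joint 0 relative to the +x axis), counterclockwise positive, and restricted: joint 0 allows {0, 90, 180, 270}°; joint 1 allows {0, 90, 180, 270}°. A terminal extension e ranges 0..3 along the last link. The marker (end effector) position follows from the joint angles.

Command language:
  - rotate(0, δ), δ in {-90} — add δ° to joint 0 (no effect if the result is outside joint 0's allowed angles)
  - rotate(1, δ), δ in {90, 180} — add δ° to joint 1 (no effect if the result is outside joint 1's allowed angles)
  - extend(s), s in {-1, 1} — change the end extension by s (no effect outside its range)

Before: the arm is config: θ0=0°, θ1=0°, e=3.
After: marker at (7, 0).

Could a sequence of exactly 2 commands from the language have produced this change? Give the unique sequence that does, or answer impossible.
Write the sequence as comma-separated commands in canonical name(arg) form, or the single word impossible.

t0: config: θ0=0°, θ1=0°, e=3
[1] after extend(-1): config: θ0=0°, θ1=0°, e=2
[2] after extend(-1): config: θ0=0°, θ1=0°, e=1
no rival 2-sequence matches.

extend(-1), extend(-1)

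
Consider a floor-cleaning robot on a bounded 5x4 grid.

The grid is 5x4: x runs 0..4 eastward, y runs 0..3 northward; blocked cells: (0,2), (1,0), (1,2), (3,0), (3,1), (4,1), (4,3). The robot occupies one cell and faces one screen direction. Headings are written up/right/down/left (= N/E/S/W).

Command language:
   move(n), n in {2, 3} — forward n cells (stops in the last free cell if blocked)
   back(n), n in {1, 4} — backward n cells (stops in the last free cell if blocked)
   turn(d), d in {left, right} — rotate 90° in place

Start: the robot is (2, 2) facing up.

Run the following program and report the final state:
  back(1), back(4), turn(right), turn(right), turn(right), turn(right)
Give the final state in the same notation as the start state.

(2, 0) facing up

begin: (2, 2) facing up
[1] after back(1): (2, 1) facing up
[2] after back(4): (2, 0) facing up
[3] after turn(right): (2, 0) facing right
[4] after turn(right): (2, 0) facing down
[5] after turn(right): (2, 0) facing left
[6] after turn(right): (2, 0) facing up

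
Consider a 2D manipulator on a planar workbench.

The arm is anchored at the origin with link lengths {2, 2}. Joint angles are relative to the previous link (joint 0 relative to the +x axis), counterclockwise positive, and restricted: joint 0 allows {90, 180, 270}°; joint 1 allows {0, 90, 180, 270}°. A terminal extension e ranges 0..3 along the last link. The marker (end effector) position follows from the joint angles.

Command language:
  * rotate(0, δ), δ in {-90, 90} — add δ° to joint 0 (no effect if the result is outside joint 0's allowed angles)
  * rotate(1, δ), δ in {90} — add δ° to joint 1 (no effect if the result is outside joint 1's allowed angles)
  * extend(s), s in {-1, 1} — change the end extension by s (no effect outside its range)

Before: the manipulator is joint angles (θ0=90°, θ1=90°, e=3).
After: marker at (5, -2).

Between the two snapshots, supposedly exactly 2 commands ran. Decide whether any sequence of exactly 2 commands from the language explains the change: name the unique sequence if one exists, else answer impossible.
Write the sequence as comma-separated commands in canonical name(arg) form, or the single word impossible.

initial: joint angles (θ0=90°, θ1=90°, e=3)
t=1 rotate(0, 90) ⇒ joint angles (θ0=180°, θ1=90°, e=3)
t=2 rotate(0, 90) ⇒ joint angles (θ0=270°, θ1=90°, e=3)
all 25 alternatives checked — unique.

rotate(0, 90), rotate(0, 90)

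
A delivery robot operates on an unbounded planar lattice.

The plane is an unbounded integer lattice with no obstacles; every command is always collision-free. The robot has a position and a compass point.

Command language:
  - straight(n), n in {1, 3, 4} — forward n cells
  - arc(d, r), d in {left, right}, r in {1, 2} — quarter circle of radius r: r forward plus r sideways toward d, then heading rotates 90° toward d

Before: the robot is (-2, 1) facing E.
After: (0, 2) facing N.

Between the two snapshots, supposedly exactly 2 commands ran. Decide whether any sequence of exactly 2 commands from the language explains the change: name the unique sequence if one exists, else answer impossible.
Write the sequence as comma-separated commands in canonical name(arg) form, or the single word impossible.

key: cell and facing (now N) both changed — the 2 commands mix motion and turning
t0: (-2, 1) facing E
[1] after straight(1): (-1, 1) facing E
[2] after arc(left, 1): (0, 2) facing N
uniquely the one of 49 2-step routes that fits.

straight(1), arc(left, 1)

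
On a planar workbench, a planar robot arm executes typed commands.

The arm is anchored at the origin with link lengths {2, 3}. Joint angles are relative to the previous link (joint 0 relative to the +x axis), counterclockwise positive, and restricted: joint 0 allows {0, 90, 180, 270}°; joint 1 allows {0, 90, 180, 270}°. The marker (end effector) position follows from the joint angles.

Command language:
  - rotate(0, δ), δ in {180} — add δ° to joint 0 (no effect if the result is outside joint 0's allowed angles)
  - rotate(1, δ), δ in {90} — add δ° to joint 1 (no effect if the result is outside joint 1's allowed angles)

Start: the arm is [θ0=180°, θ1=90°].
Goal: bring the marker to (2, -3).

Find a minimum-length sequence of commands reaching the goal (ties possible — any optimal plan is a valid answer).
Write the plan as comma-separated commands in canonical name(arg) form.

rotate(1, 90), rotate(1, 90), rotate(0, 180)

initial: [θ0=180°, θ1=90°]
t=1 rotate(1, 90) ⇒ [θ0=180°, θ1=180°]
t=2 rotate(1, 90) ⇒ [θ0=180°, θ1=270°]
t=3 rotate(0, 180) ⇒ [θ0=0°, θ1=270°]
no 2-step plan works, so 3 is optimal.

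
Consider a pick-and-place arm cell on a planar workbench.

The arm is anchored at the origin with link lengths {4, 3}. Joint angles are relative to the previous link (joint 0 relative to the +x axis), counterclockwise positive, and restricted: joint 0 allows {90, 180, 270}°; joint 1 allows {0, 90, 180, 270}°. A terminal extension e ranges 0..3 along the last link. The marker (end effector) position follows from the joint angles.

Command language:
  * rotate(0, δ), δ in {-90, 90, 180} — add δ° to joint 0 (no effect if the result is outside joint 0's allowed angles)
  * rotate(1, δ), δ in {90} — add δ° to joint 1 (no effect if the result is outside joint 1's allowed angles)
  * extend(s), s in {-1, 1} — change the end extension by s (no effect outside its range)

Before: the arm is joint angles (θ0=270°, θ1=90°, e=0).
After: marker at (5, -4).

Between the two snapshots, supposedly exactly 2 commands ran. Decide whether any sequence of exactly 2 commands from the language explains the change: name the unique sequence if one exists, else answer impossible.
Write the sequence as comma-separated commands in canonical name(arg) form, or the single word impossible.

start: joint angles (θ0=270°, θ1=90°, e=0)
step 1 (extend(1)): joint angles (θ0=270°, θ1=90°, e=1)
step 2 (extend(1)): joint angles (θ0=270°, θ1=90°, e=2)
all 36 alternatives checked — unique.

extend(1), extend(1)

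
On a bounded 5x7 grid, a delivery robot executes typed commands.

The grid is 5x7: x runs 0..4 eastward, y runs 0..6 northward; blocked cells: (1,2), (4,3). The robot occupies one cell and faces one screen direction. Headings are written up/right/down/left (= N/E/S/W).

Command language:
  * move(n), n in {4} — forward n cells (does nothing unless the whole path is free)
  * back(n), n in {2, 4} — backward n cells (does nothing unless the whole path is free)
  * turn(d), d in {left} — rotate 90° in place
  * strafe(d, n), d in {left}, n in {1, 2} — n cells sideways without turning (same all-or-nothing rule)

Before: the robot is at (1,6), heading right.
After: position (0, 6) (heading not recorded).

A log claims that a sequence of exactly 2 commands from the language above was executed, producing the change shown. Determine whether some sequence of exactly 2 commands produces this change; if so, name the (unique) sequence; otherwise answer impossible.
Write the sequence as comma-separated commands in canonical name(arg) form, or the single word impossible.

key: running strafe(left, 1) before turn(left) would end elsewhere — order is forced
from: at (1,6), heading right
step 1 (turn(left)): at (1,6), heading up
step 2 (strafe(left, 1)): at (0,6), heading up
no other 2-command option fits: unique.

turn(left), strafe(left, 1)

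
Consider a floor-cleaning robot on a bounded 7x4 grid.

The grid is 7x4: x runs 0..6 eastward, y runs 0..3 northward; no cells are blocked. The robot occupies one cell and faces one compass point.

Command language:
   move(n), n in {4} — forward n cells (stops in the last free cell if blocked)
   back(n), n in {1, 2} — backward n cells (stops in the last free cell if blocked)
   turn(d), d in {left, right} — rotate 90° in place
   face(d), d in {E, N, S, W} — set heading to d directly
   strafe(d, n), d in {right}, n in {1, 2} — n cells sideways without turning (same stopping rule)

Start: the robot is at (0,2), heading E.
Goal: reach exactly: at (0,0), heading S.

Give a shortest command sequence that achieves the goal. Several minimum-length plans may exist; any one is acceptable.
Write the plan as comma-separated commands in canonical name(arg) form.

start: at (0,2), heading E
[1] after turn(right): at (0,2), heading S
[2] after move(4): at (0,0), heading S
no 1-step plan works, so 2 is optimal.

turn(right), move(4)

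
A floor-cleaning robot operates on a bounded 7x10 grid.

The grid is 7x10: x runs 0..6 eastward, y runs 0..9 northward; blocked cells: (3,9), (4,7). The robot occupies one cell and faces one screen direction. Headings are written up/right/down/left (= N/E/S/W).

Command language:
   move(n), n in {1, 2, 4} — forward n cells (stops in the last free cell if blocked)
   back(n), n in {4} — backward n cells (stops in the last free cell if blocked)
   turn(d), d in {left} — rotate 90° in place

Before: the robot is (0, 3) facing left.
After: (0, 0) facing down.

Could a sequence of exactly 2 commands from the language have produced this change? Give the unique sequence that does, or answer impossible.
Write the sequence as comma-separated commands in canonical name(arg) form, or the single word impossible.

key: running move(4) before turn(left) would end elsewhere — order is forced
begin: (0, 3) facing left
step 1 (turn(left)): (0, 3) facing down
step 2 (move(4)): (0, 0) facing down
uniquely the one of 25 2-step routes that fits.

turn(left), move(4)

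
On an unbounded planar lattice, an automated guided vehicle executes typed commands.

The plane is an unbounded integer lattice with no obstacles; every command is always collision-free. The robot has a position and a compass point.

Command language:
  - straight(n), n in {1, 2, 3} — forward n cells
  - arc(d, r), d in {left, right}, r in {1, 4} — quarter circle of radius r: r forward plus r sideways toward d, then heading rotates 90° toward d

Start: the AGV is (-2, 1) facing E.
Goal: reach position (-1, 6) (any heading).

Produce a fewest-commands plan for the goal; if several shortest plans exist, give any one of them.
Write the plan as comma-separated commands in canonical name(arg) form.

arc(left, 4), arc(left, 1), straight(2)

from: (-2, 1) facing E
step 1 (arc(left, 4)): (2, 5) facing N
step 2 (arc(left, 1)): (1, 6) facing W
step 3 (straight(2)): (-1, 6) facing W
no 2-step plan works, so 3 is optimal.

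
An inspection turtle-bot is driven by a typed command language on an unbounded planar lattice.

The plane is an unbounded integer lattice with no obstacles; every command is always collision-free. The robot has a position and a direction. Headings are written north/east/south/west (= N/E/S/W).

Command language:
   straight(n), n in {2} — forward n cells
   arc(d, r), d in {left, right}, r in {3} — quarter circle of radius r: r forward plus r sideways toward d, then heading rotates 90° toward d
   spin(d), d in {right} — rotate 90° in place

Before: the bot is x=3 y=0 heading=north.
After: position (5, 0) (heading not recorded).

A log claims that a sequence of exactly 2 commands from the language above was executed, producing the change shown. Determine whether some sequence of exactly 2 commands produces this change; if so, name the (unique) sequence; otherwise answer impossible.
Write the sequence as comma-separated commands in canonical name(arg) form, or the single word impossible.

key: order matters: swapping spin(right) and straight(2) lands elsewhere
initial: x=3 y=0 heading=north
1. spin(right) → x=3 y=0 heading=east
2. straight(2) → x=5 y=0 heading=east
all 16 alternatives checked — unique.

spin(right), straight(2)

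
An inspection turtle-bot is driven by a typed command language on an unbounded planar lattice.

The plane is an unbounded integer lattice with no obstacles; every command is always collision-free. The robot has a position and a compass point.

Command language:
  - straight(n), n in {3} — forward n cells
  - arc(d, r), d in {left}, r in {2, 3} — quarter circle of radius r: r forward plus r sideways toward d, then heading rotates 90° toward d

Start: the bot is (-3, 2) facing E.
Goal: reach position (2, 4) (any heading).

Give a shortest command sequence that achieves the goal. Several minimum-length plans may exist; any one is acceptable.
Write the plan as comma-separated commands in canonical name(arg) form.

t0: (-3, 2) facing E
[1] after straight(3): (0, 2) facing E
[2] after arc(left, 2): (2, 4) facing N
nothing shorter than 2 reaches the goal.

straight(3), arc(left, 2)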